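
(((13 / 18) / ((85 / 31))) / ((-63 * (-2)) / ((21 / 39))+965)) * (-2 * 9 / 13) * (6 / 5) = -186 / 509575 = -0.00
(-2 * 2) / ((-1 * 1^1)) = 4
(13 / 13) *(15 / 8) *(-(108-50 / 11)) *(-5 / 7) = 42675 / 308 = 138.56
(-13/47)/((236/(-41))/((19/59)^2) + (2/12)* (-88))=577239/146442224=0.00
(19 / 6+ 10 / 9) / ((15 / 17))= 1309 / 270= 4.85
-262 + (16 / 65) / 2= -17022 / 65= -261.88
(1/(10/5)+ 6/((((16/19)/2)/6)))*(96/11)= 8256/11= 750.55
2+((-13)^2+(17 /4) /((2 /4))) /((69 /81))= 9677 /46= 210.37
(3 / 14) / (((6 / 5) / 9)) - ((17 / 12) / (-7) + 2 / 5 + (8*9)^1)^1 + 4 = -6992 / 105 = -66.59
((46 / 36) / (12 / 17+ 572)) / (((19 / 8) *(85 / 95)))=23 / 21906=0.00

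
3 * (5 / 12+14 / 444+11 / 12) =303 / 74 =4.09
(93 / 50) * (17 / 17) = 93 / 50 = 1.86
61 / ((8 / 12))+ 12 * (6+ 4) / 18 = 589 / 6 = 98.17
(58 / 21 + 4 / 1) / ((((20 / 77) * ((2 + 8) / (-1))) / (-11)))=8591 / 300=28.64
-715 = -715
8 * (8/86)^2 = 128/1849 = 0.07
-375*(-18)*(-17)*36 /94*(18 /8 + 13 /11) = -77972625 /517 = -150817.46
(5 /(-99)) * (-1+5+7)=-5 /9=-0.56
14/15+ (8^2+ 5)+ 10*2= 1349/15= 89.93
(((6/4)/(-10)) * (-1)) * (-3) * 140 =-63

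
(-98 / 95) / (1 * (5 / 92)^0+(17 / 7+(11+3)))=-343 / 5795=-0.06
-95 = -95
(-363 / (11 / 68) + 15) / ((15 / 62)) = -46066 / 5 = -9213.20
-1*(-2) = 2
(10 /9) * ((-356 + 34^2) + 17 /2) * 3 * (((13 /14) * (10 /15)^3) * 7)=140140 /27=5190.37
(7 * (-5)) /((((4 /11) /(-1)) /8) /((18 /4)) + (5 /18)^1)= -6930 /53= -130.75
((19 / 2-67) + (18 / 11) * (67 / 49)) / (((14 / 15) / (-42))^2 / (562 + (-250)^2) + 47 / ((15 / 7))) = -3803752432575 / 1509684416009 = -2.52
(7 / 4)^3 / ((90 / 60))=343 / 96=3.57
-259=-259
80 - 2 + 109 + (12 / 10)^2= 4711 / 25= 188.44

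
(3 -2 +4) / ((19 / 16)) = 80 / 19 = 4.21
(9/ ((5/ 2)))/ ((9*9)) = 2/ 45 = 0.04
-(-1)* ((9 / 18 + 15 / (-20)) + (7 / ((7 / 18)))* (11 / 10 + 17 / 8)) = 289 / 5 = 57.80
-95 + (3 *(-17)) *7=-452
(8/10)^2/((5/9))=144/125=1.15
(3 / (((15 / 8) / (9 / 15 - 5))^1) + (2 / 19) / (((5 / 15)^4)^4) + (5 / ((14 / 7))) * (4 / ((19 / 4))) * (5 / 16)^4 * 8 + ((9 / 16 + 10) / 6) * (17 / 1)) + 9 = 6612023109607 / 1459200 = 4531265.84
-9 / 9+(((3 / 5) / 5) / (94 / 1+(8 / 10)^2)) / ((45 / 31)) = -35459 / 35490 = -1.00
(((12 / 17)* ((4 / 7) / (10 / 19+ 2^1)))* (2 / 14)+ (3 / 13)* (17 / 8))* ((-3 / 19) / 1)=-133377 / 1646008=-0.08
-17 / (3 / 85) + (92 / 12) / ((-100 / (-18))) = -72043 / 150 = -480.29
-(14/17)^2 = -0.68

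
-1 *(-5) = 5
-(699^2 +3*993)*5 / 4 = -614475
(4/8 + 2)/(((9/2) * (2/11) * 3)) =55/54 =1.02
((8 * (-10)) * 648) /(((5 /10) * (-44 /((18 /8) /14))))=29160 /77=378.70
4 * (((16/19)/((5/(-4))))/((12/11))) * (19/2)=-352/15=-23.47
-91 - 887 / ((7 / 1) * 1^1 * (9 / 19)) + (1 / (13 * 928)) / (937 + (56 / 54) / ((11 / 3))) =-25283460067427 / 70524129312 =-358.51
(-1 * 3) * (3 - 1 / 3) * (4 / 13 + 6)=-656 / 13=-50.46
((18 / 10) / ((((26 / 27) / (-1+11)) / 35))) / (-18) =-945 / 26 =-36.35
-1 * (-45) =45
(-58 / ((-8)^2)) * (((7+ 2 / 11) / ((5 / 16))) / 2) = -2291 / 220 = -10.41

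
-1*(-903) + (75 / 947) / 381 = 108602932 / 120269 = 903.00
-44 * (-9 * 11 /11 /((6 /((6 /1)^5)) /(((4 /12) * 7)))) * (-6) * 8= -57480192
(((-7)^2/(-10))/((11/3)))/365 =-147/40150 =-0.00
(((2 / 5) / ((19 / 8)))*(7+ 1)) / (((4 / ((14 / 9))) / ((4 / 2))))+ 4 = 4316 / 855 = 5.05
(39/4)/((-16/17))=-663/64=-10.36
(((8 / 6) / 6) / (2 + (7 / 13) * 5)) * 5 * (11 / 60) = 0.04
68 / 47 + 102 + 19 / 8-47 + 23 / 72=100067 / 1692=59.14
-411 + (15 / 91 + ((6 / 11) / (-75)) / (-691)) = -7104274468 / 17292275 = -410.84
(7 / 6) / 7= 1 / 6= 0.17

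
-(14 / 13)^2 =-1.16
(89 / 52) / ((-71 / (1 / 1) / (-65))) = 445 / 284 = 1.57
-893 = -893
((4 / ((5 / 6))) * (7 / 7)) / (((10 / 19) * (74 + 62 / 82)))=0.12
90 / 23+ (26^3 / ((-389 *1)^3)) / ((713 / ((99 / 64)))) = 1313841338577 / 335759508776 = 3.91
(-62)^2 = 3844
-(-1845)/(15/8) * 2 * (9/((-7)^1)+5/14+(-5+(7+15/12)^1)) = 31980/7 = 4568.57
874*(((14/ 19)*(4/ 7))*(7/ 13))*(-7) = -1387.08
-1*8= -8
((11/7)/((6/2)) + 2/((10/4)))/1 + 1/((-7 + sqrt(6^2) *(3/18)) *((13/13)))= 81/70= 1.16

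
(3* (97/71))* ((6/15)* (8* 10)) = 9312/71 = 131.15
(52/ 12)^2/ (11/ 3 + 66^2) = 169/ 39237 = 0.00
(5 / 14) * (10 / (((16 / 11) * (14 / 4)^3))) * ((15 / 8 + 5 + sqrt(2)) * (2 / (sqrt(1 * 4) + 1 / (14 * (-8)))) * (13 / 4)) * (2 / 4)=7150 * sqrt(2) / 76489 + 196625 / 305956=0.77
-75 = -75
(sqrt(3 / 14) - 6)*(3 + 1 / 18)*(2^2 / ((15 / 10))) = -440 / 9 + 110*sqrt(42) / 189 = -45.12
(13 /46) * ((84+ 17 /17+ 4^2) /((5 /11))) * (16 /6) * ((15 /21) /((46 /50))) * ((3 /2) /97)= 722150 /359191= 2.01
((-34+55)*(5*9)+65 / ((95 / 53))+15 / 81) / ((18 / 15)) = 2517415 / 3078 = 817.87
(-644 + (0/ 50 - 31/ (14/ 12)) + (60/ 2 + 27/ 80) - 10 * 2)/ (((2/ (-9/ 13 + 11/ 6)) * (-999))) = 32906059/ 87272640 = 0.38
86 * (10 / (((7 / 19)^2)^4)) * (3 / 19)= 2306189086620 / 5764801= 400046.61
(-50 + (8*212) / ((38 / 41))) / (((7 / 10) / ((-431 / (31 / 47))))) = -6850512260 / 4123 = -1661535.84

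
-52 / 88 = -13 / 22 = -0.59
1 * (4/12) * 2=2/3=0.67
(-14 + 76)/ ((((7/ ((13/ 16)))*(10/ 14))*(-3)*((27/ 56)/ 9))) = -2821/ 45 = -62.69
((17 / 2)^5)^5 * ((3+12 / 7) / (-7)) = -190430704607497278505005809704881 / 1644167168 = -115821984718951204908749.20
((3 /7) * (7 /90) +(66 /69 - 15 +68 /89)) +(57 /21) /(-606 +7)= -3411933289 /257492130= -13.25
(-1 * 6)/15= -2/5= -0.40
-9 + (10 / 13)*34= 17.15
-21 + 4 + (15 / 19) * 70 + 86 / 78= 29170 / 741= 39.37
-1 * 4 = -4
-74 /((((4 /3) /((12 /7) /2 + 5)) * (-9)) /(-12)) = -3034 /7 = -433.43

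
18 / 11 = 1.64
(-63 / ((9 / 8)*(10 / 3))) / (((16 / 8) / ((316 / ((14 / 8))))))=-7584 / 5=-1516.80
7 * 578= 4046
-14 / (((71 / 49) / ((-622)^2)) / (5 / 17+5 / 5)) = -5838853328 / 1207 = -4837492.40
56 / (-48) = -7 / 6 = -1.17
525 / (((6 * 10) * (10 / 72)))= 63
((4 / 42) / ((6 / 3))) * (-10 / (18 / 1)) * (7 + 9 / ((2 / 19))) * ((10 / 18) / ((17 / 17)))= -1.36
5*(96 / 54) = 80 / 9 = 8.89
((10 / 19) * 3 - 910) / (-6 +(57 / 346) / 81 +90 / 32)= 1289943360 / 4523311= 285.18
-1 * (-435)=435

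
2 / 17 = 0.12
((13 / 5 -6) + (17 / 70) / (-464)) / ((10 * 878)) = -110449 / 285174400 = -0.00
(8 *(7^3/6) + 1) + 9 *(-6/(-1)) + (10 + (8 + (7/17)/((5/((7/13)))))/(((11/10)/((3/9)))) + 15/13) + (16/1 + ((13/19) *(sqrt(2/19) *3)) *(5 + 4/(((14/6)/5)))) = 195 *sqrt(38)/133 + 3952258/7293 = 550.96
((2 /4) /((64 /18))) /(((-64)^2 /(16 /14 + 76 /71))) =2475 /32571392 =0.00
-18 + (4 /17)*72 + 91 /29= 1025 /493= 2.08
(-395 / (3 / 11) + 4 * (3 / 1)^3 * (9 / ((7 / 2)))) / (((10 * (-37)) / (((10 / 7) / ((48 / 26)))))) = 319579 / 130536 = 2.45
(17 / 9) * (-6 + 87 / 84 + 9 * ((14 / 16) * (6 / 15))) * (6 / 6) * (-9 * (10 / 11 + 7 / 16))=511683 / 12320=41.53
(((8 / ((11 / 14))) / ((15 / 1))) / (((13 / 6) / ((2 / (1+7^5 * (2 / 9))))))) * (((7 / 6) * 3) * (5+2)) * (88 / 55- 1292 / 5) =-126838656 / 120202225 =-1.06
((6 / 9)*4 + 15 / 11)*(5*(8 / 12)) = 1330 / 99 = 13.43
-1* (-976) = 976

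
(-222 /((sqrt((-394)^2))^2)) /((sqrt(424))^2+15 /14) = -777 /230952359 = -0.00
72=72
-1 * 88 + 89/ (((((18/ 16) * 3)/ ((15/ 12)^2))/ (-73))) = -3095.87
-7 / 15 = -0.47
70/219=0.32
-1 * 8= -8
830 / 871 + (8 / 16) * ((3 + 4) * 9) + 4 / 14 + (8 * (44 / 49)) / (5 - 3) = 3101097 / 85358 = 36.33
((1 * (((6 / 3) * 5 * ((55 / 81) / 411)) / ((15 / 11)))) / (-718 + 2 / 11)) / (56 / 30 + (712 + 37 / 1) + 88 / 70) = -33275 / 1482806840652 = -0.00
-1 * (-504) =504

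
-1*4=-4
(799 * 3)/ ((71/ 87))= 208539/ 71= 2937.17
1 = 1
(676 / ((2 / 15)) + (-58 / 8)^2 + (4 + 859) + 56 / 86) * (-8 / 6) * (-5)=39908.09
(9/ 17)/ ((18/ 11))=11/ 34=0.32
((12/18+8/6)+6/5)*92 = 1472/5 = 294.40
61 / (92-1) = 61 / 91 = 0.67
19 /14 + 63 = 64.36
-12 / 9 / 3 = -4 / 9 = -0.44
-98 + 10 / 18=-97.44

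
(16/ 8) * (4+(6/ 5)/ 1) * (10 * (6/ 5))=124.80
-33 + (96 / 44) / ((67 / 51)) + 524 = 363091 / 737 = 492.66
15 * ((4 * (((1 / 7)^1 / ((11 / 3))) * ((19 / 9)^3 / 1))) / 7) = 3.14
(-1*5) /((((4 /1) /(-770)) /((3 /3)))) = 1925 /2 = 962.50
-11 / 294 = -0.04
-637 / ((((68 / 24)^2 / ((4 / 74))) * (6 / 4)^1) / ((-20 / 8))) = 7.15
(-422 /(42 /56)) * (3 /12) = -422 /3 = -140.67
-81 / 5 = -16.20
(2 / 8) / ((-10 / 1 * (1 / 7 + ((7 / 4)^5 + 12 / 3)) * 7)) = -0.00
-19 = -19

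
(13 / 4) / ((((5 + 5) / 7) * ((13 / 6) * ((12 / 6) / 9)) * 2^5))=189 / 1280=0.15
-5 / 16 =-0.31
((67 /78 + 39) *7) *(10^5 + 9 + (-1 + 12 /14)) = 362748793 /13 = 27903753.31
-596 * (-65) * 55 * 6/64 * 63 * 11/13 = 85187025/8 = 10648378.12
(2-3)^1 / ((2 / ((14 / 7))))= -1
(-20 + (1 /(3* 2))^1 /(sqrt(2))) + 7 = -13 + sqrt(2) /12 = -12.88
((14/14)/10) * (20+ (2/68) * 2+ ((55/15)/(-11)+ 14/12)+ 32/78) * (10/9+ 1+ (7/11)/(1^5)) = 5.85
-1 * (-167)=167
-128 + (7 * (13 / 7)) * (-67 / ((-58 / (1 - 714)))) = -628447 / 58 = -10835.29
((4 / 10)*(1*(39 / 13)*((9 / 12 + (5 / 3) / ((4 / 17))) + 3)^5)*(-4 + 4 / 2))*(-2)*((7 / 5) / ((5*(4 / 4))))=64976275 / 324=200544.06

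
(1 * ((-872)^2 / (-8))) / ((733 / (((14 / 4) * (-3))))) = 998004 / 733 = 1361.53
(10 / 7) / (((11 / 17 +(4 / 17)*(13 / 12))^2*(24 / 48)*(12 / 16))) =17340 / 3703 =4.68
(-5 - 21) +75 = 49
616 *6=3696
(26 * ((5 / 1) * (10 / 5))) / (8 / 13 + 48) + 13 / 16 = 6.16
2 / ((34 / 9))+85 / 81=2174 / 1377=1.58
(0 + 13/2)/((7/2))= 13/7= 1.86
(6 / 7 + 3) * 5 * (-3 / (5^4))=-81 / 875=-0.09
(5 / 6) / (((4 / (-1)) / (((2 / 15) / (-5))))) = 1 / 180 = 0.01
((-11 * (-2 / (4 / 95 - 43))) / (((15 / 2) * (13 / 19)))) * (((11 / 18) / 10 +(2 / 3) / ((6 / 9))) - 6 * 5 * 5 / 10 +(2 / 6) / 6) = 42959 / 31005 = 1.39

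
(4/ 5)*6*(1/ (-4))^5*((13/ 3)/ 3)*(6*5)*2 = -13/ 32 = -0.41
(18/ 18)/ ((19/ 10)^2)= 100/ 361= 0.28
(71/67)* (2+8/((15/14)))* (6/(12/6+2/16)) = 161312/5695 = 28.33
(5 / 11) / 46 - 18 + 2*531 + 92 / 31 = 16422891 / 15686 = 1046.98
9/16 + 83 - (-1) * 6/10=6733/80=84.16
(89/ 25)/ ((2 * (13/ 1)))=0.14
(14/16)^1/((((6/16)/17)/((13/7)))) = 221/3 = 73.67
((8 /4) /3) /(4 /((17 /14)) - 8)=-0.14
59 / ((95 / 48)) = 2832 / 95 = 29.81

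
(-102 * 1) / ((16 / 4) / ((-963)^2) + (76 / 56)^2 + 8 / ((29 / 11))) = -20.92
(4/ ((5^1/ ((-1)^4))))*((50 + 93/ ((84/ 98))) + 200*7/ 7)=286.80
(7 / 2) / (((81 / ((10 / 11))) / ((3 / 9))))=35 / 2673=0.01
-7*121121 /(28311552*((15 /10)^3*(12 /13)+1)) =-11022011 /1514668032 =-0.01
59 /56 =1.05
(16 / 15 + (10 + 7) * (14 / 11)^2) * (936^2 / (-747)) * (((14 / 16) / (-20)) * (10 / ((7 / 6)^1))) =631713888 / 50215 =12580.18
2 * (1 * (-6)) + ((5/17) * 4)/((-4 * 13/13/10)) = -254/17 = -14.94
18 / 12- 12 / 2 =-4.50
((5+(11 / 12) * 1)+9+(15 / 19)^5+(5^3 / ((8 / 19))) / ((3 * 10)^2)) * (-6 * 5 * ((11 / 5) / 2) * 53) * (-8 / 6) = 6466199163347 / 178279128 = 36270.09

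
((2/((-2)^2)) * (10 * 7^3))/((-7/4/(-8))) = 7840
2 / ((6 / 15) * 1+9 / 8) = 80 / 61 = 1.31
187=187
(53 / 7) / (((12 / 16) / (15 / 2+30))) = 2650 / 7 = 378.57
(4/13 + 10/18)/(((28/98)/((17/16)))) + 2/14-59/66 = 708935/288288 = 2.46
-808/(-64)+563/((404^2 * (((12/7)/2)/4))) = 773711/61206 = 12.64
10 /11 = 0.91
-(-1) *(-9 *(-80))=720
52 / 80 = 13 / 20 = 0.65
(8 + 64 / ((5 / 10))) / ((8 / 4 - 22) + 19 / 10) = -7.51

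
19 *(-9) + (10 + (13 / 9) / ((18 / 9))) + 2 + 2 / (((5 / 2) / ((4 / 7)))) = -99427 / 630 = -157.82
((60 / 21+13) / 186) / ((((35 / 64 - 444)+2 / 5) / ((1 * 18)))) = -11840 / 3418401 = -0.00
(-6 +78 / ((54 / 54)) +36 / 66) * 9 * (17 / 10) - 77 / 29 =1766128 / 1595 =1107.29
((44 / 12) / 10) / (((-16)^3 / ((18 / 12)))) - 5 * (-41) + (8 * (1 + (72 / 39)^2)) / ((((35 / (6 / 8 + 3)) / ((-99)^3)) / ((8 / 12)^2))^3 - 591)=5673411155792413082059336191 / 27683252652234849368391680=204.94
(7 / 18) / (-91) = -0.00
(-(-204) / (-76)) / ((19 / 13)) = -663 / 361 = -1.84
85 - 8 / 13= 1097 / 13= 84.38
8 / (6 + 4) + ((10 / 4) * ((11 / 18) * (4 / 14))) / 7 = 3803 / 4410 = 0.86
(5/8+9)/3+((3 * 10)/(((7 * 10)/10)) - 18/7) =827/168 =4.92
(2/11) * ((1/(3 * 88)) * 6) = 1/242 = 0.00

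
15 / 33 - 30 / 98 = 80 / 539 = 0.15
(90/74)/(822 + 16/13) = 585/395974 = 0.00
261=261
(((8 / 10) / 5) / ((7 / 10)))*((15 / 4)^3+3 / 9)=10189 / 840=12.13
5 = 5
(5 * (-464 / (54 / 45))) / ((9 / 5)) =-29000 / 27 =-1074.07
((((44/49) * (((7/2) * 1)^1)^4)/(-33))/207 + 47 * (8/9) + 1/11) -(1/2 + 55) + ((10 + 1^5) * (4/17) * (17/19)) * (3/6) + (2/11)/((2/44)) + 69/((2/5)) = 164.01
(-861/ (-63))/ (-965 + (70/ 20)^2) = -0.01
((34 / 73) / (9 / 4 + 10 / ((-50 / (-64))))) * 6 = 4080 / 21973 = 0.19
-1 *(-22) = 22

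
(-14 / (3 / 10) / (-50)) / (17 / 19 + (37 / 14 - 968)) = -3724 / 3848205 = -0.00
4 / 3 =1.33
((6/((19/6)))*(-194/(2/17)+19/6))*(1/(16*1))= -29625/152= -194.90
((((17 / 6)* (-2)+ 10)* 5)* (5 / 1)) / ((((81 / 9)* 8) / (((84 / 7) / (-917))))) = -325 / 16506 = -0.02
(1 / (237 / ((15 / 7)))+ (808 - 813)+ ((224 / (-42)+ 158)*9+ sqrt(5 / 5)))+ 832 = 1217711 / 553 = 2202.01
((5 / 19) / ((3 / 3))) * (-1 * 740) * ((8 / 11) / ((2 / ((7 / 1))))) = -103600 / 209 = -495.69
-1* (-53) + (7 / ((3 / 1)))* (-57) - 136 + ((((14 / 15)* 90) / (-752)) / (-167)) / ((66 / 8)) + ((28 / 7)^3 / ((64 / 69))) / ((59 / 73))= -665414260 / 5094001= -130.63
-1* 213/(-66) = 71/22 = 3.23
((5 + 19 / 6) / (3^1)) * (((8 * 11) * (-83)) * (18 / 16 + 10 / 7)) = -913913 / 18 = -50772.94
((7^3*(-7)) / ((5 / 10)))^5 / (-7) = 364764645931940576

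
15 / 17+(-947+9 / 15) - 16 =-81729 / 85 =-961.52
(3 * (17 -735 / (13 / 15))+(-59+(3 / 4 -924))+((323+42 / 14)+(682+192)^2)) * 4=39557779 / 13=3042906.08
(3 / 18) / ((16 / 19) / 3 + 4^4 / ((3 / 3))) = 19 / 29216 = 0.00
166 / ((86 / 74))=6142 / 43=142.84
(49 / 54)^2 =2401 / 2916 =0.82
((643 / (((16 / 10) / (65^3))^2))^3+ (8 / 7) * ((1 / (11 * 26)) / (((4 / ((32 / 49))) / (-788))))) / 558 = 12182018185043262703475050000000000000.00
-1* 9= -9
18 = 18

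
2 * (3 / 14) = 3 / 7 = 0.43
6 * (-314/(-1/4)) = 7536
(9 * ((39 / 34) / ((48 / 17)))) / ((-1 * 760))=-117 / 24320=-0.00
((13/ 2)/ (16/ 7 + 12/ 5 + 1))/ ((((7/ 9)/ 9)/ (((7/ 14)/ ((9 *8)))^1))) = 0.09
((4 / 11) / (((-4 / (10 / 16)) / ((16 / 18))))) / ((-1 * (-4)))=-5 / 396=-0.01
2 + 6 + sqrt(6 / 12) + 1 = sqrt(2) / 2 + 9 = 9.71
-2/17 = -0.12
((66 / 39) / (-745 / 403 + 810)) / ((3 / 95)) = 0.07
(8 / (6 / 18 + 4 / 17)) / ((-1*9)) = -136 / 87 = -1.56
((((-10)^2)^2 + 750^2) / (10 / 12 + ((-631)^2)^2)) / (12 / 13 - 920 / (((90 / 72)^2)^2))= -1395468750 / 145259550586973603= -0.00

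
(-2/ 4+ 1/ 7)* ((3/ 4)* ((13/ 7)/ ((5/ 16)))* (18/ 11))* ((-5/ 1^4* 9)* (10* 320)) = 202176000/ 539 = 375094.62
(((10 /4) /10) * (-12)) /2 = -3 /2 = -1.50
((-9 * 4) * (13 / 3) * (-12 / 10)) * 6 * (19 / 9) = 11856 / 5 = 2371.20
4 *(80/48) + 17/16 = 7.73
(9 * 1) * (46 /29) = 14.28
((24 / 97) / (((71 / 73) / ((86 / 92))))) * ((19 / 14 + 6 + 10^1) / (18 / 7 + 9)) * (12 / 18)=37668 / 158401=0.24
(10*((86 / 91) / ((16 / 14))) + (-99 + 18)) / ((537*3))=-0.05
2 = 2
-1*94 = -94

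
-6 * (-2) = 12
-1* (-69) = 69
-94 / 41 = -2.29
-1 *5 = -5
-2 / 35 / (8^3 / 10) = -1 / 896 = -0.00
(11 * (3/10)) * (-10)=-33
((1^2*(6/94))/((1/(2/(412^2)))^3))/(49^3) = 3/3380488066976765484544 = 0.00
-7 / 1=-7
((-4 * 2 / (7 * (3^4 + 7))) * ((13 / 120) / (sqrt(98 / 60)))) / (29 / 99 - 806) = 39 * sqrt(30) / 156339400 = 0.00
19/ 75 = 0.25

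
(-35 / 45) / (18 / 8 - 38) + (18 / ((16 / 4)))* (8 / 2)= 23194 / 1287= 18.02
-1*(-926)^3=794022776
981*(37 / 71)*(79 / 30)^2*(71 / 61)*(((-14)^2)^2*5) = 241732228612 / 305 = 792564683.97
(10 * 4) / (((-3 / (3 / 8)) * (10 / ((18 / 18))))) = -1 / 2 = -0.50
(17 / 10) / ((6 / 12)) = 17 / 5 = 3.40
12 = 12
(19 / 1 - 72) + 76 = 23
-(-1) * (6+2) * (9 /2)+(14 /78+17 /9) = 4454 /117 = 38.07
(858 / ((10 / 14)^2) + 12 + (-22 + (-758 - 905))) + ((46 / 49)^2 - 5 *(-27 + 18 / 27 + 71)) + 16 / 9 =-114524597 / 540225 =-211.99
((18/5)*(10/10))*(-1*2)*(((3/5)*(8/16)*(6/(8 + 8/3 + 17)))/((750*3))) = -54/259375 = -0.00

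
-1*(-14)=14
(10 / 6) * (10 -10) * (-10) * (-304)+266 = 266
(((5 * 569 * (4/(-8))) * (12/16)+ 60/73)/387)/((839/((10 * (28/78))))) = -2421125/205422438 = -0.01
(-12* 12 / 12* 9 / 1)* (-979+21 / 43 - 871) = 8589132 / 43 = 199747.26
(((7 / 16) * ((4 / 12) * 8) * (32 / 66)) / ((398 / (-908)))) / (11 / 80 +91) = -2033920 / 143639991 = -0.01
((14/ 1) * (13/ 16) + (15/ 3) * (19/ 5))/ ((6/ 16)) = 81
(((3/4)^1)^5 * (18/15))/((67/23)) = 16767/171520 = 0.10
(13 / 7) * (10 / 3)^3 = 13000 / 189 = 68.78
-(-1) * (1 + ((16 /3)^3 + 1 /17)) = 152.76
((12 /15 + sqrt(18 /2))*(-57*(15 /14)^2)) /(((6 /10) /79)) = -6416775 /196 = -32738.65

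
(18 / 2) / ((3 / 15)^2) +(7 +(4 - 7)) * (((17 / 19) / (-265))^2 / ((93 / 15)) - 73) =-10530897709 / 157177595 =-67.00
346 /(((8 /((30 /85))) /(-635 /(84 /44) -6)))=-1230203 /238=-5168.92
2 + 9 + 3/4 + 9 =83/4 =20.75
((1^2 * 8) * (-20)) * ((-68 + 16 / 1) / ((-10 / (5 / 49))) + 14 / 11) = -155520 / 539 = -288.53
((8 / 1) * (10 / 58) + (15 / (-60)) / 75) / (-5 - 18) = -11971 / 200100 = -0.06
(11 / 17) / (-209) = -1 / 323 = -0.00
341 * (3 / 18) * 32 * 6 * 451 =4921312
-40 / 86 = -0.47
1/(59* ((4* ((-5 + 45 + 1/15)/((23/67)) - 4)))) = 345/9177332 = 0.00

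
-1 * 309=-309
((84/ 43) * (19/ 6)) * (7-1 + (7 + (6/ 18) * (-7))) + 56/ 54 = 77812/ 1161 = 67.02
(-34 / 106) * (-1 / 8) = 17 / 424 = 0.04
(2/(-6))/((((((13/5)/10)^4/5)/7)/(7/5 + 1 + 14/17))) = -11987500000/1456611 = -8229.72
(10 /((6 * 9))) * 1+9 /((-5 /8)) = -14.21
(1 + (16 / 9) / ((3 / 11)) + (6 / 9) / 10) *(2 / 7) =2048 / 945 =2.17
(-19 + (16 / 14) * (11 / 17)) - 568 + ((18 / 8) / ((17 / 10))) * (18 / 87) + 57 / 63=-6057353 / 10353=-585.08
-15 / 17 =-0.88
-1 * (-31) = 31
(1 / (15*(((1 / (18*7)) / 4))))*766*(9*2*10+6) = 23935968 / 5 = 4787193.60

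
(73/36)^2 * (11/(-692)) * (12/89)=-58619/6651504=-0.01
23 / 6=3.83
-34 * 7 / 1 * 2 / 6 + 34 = -45.33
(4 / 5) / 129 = 4 / 645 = 0.01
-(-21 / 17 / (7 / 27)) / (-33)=-27 / 187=-0.14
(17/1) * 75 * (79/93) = 33575/31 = 1083.06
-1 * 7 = -7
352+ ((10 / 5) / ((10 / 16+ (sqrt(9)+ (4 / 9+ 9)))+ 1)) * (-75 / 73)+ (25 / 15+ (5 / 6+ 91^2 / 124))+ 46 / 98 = 189433350487 / 449314124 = 421.61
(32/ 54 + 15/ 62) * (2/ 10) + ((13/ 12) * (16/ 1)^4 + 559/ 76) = 22583804341/ 318060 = 71004.86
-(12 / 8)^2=-9 / 4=-2.25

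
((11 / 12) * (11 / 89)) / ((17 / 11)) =1331 / 18156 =0.07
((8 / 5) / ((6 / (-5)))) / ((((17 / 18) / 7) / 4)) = -672 / 17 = -39.53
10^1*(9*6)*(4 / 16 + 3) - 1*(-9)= 1764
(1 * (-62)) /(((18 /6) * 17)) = -62 /51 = -1.22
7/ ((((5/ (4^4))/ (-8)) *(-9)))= 14336/ 45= 318.58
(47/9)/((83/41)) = 1927/747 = 2.58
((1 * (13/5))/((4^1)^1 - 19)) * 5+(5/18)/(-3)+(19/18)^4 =148109/524880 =0.28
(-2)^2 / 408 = 0.01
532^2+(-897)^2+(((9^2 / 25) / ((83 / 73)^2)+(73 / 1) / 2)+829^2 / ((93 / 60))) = 16348510548763 / 10677950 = 1531053.30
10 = 10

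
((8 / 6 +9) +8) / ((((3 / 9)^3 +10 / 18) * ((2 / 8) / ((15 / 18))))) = 825 / 8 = 103.12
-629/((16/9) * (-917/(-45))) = -254745/14672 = -17.36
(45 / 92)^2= 2025 / 8464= 0.24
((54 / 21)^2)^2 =104976 / 2401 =43.72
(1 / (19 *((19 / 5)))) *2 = 10 / 361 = 0.03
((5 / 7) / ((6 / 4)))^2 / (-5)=-20 / 441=-0.05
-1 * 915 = -915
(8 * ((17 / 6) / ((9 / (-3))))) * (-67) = 4556 / 9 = 506.22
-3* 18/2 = -27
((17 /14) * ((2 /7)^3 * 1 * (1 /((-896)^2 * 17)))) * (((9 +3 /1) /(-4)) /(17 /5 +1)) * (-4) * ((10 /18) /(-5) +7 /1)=155 /3975595008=0.00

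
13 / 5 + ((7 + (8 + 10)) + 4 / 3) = 434 / 15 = 28.93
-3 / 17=-0.18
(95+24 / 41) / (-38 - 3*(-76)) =3919 / 7790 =0.50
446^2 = 198916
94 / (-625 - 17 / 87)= -4089 / 27196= -0.15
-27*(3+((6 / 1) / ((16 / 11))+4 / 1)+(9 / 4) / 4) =-5049 / 16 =-315.56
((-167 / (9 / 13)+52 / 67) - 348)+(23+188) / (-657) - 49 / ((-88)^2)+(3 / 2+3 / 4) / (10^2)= -1672460974037 / 2840692800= -588.75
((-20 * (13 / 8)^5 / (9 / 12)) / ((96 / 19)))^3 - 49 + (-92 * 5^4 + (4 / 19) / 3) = -271420.86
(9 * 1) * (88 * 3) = 2376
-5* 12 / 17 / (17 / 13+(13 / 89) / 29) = -335530 / 124797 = -2.69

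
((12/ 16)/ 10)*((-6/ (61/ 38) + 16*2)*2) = 1293/ 305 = 4.24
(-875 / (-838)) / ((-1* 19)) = -875 / 15922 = -0.05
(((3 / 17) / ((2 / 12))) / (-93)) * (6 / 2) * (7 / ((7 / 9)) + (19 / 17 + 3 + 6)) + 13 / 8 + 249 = 17915995 / 71672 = 249.97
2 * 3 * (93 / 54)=31 / 3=10.33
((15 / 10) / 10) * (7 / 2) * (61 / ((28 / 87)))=15921 / 160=99.51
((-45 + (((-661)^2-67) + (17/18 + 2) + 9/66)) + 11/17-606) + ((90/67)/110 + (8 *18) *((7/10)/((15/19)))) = 1230037638562/2819025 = 436334.42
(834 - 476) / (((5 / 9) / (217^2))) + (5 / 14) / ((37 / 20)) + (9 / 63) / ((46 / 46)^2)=39295676757 / 1295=30344151.94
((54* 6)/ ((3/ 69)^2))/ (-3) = -57132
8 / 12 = 2 / 3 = 0.67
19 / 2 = 9.50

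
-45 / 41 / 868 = -45 / 35588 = -0.00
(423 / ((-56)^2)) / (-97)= -423 / 304192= -0.00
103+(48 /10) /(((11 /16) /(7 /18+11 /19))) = 344089 /3135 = 109.76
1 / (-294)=-1 / 294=-0.00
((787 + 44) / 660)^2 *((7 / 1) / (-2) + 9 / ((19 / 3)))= -6061591 / 1839200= -3.30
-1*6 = -6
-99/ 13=-7.62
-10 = -10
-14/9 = -1.56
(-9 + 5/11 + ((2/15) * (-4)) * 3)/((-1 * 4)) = 2.54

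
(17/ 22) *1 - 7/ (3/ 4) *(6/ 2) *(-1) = 633/ 22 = 28.77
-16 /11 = -1.45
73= 73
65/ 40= 1.62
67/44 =1.52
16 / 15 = 1.07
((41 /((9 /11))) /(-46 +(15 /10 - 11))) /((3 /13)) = -11726 /2997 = -3.91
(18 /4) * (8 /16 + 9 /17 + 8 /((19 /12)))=35361 /1292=27.37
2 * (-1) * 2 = -4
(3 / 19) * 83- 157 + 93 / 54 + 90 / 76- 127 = -45826 / 171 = -267.99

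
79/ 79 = 1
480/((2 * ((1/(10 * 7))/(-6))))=-100800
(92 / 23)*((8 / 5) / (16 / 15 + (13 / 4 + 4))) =384 / 499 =0.77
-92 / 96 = -23 / 24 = -0.96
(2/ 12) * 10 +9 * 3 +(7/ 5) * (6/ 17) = 7436/ 255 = 29.16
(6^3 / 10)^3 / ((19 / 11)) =13856832 / 2375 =5834.46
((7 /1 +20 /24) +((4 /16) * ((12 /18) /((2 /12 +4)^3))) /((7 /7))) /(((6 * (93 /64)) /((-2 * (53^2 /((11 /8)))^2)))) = -98105569589248 /13078125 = -7501501.14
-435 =-435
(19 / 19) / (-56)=-1 / 56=-0.02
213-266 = -53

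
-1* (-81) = 81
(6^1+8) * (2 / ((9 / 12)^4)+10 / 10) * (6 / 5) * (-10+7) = -16604 / 45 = -368.98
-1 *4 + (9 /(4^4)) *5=-979 /256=-3.82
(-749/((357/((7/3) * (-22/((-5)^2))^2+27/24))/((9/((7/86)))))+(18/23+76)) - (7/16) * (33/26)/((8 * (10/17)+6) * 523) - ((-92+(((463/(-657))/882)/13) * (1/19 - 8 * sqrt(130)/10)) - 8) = -225334104963639297293/447645044148120000 - 926 * sqrt(130)/18832905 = -503.38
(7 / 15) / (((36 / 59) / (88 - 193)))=-2891 / 36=-80.31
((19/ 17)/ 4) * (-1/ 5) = -19/ 340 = -0.06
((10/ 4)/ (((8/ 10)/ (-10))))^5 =-30517578125/ 1024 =-29802322.39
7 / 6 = 1.17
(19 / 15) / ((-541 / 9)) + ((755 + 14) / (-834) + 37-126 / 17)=1098582299 / 38351490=28.65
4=4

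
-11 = -11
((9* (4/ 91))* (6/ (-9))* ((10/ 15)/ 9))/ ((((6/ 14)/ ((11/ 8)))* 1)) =-0.06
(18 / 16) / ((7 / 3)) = 27 / 56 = 0.48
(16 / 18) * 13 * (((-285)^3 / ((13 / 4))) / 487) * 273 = -22470084000 / 487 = -46139802.87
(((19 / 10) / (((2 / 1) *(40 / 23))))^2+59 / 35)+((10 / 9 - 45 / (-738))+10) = 21748760927 / 1653120000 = 13.16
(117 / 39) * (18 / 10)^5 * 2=354294 / 3125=113.37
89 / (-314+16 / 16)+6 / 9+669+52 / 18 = 1893788 / 2817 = 672.27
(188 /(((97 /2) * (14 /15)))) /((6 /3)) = 1410 /679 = 2.08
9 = 9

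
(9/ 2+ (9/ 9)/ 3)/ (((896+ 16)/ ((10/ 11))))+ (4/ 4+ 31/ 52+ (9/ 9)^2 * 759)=297583609/ 391248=760.60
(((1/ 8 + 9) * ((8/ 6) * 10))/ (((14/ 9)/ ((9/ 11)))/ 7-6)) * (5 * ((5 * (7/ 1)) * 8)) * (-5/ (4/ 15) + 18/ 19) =2333417625/ 4408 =529359.72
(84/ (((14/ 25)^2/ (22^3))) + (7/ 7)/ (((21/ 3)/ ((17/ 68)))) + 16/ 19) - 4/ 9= 13656062075/ 4788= 2852143.29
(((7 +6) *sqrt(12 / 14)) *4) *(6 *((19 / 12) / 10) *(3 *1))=741 *sqrt(42) / 35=137.21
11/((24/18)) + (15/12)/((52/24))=8.83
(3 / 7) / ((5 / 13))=39 / 35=1.11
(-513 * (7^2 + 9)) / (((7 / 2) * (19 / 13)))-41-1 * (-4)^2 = -41115 / 7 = -5873.57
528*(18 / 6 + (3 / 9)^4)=42944 / 27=1590.52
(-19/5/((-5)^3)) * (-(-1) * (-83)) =-2.52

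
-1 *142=-142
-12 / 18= -2 / 3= -0.67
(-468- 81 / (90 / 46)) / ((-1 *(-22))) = -2547 / 110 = -23.15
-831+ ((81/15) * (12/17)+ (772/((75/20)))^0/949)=-66725054/80665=-827.19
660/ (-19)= -660/ 19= -34.74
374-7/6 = 2237/6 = 372.83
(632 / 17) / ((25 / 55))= 6952 / 85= 81.79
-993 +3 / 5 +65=-4637 / 5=-927.40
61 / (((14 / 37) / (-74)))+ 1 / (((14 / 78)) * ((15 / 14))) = -417363 / 35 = -11924.66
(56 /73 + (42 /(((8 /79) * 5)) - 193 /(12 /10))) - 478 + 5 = -2409509 /4380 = -550.12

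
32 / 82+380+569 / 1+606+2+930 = 101983 / 41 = 2487.39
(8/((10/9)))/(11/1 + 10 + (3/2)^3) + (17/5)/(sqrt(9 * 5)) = 96/325 + 17 * sqrt(5)/75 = 0.80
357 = 357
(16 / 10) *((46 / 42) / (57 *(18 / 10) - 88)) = 0.12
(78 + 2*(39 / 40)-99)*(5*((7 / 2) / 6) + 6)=-13589 / 80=-169.86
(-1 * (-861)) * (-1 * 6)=-5166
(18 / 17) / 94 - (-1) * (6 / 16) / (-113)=5739 / 722296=0.01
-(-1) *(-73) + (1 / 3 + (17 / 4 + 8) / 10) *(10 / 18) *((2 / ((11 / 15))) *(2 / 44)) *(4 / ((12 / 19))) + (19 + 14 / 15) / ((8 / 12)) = -503953 / 11880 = -42.42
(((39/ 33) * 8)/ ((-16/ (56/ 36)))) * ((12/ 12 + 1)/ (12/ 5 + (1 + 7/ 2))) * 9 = -1820/ 759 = -2.40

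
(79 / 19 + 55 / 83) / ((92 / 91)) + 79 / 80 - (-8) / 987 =16507148803 / 2863958160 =5.76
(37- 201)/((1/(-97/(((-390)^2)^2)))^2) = -0.00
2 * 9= 18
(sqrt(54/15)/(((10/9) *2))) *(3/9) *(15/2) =27 *sqrt(10)/40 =2.13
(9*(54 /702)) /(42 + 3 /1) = 1 /65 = 0.02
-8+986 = 978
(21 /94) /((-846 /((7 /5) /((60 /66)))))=-539 /1325400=-0.00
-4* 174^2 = -121104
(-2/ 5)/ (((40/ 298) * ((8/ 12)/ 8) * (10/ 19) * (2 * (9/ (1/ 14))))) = -2831/ 10500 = -0.27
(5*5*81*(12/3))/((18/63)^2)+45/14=1389195/14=99228.21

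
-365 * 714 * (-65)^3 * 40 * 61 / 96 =3638142746875 / 2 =1819071373437.50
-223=-223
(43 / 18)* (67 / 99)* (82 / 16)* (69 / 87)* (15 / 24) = 13583915 / 3307392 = 4.11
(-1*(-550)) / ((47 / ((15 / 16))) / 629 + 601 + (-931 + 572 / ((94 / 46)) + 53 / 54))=-4390105500 / 391309433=-11.22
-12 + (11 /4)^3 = 563 /64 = 8.80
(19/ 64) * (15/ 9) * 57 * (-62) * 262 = -458131.56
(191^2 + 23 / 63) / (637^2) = 2298326 / 25563447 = 0.09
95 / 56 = 1.70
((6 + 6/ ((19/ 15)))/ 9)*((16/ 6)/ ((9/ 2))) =1088/ 1539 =0.71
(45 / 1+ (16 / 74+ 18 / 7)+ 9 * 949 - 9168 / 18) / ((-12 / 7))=-1569434 / 333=-4713.02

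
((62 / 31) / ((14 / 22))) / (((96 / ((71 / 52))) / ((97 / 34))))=75757 / 594048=0.13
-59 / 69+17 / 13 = 406 / 897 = 0.45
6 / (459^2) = 2 / 70227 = 0.00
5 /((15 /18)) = 6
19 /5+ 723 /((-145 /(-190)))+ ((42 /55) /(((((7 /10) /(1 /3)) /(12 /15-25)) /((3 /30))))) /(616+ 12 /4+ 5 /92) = 39275014869 /41290925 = 951.18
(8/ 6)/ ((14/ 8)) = 16/ 21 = 0.76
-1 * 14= -14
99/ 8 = 12.38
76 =76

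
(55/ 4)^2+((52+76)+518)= 13361/ 16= 835.06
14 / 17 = 0.82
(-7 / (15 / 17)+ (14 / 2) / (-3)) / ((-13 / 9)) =462 / 65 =7.11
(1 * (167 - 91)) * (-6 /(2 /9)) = -2052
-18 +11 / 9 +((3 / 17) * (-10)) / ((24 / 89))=-23.32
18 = 18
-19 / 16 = -1.19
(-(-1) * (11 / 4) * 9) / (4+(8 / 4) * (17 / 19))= 171 / 40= 4.28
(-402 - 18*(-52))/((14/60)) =16020/7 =2288.57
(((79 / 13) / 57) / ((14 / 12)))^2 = 24964 / 2989441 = 0.01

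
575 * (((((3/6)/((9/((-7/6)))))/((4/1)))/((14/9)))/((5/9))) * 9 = -3105/32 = -97.03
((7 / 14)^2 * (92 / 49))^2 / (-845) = -0.00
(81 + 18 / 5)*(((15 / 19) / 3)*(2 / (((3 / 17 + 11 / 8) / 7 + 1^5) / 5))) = 4026960 / 22097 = 182.24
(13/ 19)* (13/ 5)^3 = 28561/ 2375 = 12.03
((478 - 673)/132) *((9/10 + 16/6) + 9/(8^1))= -7319/1056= -6.93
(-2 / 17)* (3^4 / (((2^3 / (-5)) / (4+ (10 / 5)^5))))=3645 / 17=214.41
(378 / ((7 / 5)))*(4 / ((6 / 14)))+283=2803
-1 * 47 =-47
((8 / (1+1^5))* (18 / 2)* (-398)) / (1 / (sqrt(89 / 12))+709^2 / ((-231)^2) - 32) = 81594988974576* sqrt(267) / 129168388515197+81986074103839752 / 129168388515197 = 645.04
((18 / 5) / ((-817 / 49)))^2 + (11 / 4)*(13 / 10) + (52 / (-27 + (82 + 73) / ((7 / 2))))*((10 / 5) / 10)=68219481107 / 16153233800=4.22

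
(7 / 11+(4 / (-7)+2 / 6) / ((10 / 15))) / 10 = 43 / 1540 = 0.03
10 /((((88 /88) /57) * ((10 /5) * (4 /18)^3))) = 207765 /8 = 25970.62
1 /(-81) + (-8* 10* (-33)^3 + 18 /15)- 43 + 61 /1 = 1164366571 /405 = 2874979.19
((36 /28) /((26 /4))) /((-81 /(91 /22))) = -1 /99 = -0.01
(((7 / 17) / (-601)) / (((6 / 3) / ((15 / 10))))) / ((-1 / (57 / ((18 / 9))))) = 0.01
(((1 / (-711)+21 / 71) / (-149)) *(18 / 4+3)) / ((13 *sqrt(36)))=-18575 / 97781697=-0.00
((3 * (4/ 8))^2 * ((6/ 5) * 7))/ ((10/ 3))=5.67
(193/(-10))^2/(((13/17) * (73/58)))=18363757/47450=387.01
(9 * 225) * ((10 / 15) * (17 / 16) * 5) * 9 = 516375 / 8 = 64546.88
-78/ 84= -0.93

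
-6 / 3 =-2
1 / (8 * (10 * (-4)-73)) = -0.00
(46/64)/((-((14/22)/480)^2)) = -20037600/49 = -408930.61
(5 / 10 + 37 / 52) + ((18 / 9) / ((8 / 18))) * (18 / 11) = 4905 / 572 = 8.58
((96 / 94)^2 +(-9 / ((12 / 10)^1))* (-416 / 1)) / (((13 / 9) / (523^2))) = 16972325650224 / 28717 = 591020150.09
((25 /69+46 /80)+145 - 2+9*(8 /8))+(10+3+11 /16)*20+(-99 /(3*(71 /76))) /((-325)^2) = 1766336908459 /4139655000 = 426.69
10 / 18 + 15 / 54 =5 / 6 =0.83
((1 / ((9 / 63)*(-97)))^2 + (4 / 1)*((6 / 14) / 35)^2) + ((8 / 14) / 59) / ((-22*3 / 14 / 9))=-4648615799 / 366539121025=-0.01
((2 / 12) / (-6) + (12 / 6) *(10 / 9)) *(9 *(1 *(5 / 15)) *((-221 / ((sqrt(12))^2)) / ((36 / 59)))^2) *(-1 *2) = -13431226159 / 1119744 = -11994.91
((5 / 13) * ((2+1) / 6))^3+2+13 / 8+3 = 58283 / 8788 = 6.63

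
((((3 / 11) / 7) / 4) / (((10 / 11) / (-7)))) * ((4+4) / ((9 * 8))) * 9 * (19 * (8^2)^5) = -7650410496 / 5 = -1530082099.20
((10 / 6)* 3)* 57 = 285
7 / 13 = 0.54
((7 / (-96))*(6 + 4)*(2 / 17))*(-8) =35 / 51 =0.69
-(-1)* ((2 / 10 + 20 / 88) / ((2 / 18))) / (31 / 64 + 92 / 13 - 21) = -58656 / 204985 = -0.29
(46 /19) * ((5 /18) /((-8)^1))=-115 /1368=-0.08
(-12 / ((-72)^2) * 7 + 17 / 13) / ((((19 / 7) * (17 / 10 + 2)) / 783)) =7361795 / 73112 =100.69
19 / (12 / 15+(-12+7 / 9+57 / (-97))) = -82935 / 48058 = -1.73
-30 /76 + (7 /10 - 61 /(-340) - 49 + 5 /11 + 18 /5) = -3159383 /71060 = -44.46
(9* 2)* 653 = 11754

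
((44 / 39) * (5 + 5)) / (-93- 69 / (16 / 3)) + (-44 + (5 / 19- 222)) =-66779581 / 251199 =-265.84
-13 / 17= -0.76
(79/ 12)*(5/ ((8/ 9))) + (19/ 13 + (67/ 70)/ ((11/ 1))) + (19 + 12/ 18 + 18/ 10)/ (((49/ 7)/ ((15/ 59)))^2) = 3074954403/ 79645280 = 38.61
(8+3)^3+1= 1332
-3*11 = -33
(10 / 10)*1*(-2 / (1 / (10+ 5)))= -30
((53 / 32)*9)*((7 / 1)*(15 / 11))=50085 / 352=142.29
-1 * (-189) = 189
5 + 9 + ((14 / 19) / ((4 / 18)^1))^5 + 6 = 1041958523 / 2476099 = 420.81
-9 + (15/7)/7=-426/49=-8.69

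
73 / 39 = 1.87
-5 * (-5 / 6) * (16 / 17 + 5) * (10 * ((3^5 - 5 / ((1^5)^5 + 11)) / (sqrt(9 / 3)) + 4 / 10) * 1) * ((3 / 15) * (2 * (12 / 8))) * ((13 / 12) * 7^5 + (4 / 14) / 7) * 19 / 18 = 400945875.42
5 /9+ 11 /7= 134 /63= 2.13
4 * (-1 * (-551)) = 2204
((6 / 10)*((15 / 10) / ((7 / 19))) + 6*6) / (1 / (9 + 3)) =16146 / 35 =461.31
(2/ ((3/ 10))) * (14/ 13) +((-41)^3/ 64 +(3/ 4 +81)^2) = 14010925/ 2496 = 5613.35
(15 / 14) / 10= 3 / 28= 0.11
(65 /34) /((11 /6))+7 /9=3064 /1683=1.82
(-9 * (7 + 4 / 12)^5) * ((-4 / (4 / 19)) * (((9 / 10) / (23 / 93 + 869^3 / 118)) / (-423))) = -9425992928 / 6793585850835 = -0.00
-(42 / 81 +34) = -932 / 27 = -34.52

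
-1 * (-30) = 30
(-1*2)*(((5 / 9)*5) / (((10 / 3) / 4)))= -20 / 3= -6.67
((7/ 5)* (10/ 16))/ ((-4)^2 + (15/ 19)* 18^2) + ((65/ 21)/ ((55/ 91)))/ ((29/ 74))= 516775153/ 39535584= 13.07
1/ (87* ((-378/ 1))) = -1/ 32886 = -0.00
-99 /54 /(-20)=11 /120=0.09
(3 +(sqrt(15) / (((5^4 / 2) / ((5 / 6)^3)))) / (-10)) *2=6 - sqrt(15) / 2700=6.00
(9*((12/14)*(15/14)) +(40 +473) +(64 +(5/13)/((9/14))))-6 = 3324358/5733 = 579.86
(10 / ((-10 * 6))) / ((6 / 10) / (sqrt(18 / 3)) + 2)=-50 / 591 + 5 * sqrt(6) / 1182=-0.07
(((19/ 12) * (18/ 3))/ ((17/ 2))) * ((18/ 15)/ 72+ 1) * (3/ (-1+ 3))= 1159/ 680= 1.70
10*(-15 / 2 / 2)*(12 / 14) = -225 / 7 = -32.14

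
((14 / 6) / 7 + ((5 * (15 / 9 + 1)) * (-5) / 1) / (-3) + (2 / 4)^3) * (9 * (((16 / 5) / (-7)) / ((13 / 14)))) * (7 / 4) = -11431 / 65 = -175.86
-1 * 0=0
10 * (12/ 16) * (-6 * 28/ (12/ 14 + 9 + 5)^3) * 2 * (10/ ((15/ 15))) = -540225/ 70304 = -7.68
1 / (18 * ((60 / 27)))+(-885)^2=31329001 / 40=783225.02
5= 5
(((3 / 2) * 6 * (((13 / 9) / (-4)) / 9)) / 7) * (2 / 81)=-0.00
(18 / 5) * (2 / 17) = 0.42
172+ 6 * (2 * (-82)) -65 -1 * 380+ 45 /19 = -1254.63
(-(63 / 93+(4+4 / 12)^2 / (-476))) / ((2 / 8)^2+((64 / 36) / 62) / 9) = -3050100 / 314041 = -9.71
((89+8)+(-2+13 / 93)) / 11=8848 / 1023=8.65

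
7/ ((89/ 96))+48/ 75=18224/ 2225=8.19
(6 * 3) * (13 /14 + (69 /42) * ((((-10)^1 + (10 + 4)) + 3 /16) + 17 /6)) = 25125 /112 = 224.33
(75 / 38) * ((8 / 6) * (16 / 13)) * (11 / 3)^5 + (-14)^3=-597.40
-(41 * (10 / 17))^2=-168100 / 289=-581.66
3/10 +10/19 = 157/190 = 0.83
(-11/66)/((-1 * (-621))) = -1/3726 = -0.00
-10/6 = -5/3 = -1.67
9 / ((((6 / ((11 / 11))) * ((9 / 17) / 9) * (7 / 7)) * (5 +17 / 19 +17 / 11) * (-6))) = -3553 / 6220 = -0.57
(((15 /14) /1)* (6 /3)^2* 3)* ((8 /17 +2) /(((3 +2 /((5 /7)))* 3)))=900 /493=1.83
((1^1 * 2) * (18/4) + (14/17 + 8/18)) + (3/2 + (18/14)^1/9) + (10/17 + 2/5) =12.90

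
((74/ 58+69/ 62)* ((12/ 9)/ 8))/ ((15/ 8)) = 1718/ 8091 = 0.21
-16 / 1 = -16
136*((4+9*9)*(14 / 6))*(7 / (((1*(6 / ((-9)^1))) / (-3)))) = 849660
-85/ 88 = -0.97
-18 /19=-0.95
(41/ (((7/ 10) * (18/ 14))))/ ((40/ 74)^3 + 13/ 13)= 20767730/ 527877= 39.34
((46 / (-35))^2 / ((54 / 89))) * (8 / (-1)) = -753296 / 33075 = -22.78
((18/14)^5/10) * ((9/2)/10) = 531441/3361400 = 0.16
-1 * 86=-86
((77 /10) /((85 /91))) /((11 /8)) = 2548 /425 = 6.00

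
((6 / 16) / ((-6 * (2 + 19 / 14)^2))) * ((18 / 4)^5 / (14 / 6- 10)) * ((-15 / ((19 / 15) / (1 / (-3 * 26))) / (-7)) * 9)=-837019575 / 3212628224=-0.26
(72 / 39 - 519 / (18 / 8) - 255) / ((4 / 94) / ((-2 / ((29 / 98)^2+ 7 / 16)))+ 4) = -34068960688 / 280879443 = -121.29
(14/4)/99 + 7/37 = 1645/7326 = 0.22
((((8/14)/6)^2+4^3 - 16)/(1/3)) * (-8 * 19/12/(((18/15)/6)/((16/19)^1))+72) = 169376/63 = 2688.51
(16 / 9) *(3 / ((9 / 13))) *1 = 208 / 27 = 7.70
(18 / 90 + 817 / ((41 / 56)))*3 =3348.31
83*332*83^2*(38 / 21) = 7213664792 / 21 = 343507847.24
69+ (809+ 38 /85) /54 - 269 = -849197 /4590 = -185.01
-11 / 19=-0.58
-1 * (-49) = 49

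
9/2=4.50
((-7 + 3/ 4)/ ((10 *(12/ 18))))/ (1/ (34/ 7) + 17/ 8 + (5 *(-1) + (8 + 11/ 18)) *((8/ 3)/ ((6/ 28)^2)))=-61965/ 14015182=-0.00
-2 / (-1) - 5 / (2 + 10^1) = 19 / 12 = 1.58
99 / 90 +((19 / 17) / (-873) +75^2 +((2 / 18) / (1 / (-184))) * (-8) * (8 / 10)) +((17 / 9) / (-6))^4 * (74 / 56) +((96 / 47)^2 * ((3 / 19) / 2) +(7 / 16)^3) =6071655209227900921331 / 1054588465830187008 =5757.37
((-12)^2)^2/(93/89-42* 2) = -615168/2461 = -249.97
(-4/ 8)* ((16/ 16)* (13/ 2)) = -13/ 4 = -3.25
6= 6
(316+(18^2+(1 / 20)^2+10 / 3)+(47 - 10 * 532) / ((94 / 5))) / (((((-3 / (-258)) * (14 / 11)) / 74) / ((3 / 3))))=358160432641 / 197400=1814389.22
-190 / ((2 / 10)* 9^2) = -950 / 81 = -11.73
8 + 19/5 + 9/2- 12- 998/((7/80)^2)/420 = -3149353/10290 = -306.06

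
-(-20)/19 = 20/19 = 1.05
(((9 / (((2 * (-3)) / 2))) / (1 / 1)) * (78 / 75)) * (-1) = 78 / 25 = 3.12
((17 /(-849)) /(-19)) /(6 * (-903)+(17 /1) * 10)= -17 /84655488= -0.00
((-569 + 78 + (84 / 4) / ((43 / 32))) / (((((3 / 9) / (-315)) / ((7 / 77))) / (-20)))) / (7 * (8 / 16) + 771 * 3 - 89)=-5723480 / 15609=-366.68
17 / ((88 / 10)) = 1.93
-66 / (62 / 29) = -957 / 31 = -30.87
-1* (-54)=54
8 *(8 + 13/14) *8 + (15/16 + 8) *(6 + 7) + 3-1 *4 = 76901/112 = 686.62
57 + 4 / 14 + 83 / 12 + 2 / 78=23379 / 364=64.23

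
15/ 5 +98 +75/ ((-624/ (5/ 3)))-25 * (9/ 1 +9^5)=-921241901/ 624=-1476349.20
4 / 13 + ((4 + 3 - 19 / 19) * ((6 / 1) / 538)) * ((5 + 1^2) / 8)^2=9661 / 27976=0.35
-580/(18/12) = -386.67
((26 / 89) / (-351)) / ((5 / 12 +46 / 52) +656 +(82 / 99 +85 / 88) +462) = -2288 / 3081927333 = -0.00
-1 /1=-1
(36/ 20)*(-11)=-99/ 5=-19.80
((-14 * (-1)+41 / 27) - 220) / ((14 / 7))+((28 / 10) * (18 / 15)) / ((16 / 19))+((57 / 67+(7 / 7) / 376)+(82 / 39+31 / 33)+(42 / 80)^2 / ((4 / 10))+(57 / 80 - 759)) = -33146562206683 / 38906524800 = -851.95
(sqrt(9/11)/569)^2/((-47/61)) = -549/167384437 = -0.00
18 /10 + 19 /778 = 7097 /3890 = 1.82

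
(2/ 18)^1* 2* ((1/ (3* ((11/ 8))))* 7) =112/ 297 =0.38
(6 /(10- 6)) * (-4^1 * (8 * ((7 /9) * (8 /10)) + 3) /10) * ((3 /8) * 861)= -309099 /200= -1545.50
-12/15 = -4/5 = -0.80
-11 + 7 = -4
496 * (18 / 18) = 496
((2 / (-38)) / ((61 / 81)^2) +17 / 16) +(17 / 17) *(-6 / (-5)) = 12271639 / 5655920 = 2.17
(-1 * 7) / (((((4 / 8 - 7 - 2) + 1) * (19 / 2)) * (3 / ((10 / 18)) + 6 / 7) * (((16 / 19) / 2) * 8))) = 49 / 10512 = 0.00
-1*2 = -2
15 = 15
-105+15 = -90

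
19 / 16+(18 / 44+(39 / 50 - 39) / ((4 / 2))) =-77059 / 4400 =-17.51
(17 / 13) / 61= 17 / 793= 0.02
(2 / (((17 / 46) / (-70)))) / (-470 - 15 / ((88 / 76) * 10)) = 283360 / 352529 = 0.80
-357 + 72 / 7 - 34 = -2665 / 7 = -380.71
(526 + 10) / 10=268 / 5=53.60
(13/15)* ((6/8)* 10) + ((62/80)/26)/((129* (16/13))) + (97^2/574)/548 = 42395716969/6492353280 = 6.53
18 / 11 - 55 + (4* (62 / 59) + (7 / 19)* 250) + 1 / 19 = 530204 / 12331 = 43.00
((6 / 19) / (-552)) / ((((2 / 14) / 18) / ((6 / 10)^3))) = -1701 / 109250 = -0.02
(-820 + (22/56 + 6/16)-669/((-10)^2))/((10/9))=-10406619/14000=-743.33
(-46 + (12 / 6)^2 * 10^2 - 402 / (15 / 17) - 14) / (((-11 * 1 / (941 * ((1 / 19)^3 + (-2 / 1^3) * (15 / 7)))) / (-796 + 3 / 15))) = 445306140928346 / 13203575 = 33726179.53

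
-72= -72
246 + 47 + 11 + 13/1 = 317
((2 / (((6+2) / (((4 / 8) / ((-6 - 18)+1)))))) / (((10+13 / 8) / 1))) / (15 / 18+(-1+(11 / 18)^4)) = 34992 / 2035615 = 0.02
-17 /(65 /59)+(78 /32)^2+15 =91697 /16640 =5.51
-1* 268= -268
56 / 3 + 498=1550 / 3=516.67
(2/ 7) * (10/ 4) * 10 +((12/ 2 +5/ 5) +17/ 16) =1703/ 112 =15.21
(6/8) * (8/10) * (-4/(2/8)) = -48/5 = -9.60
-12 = -12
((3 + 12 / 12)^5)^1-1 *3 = 1021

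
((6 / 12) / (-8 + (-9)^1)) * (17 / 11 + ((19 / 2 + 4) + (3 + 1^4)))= -419 / 748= -0.56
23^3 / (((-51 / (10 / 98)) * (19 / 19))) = -60835 / 2499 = -24.34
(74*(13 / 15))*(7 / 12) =3367 / 90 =37.41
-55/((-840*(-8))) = -11/1344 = -0.01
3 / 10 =0.30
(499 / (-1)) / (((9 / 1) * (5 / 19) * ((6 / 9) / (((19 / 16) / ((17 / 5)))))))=-180139 / 1632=-110.38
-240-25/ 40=-1925/ 8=-240.62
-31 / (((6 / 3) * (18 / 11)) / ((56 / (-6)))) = 2387 / 27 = 88.41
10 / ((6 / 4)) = 20 / 3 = 6.67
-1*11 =-11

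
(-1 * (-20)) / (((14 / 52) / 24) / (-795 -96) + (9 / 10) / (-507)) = -722779200 / 64607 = -11187.32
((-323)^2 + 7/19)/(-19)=-1982258/361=-5491.02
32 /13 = 2.46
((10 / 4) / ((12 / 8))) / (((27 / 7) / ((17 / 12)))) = 595 / 972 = 0.61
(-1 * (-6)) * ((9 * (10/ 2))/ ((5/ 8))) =432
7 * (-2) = -14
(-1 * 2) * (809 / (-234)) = 809 / 117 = 6.91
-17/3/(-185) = 17/555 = 0.03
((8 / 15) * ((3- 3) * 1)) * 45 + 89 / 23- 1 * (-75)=1814 / 23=78.87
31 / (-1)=-31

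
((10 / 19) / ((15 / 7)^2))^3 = 941192 / 625026375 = 0.00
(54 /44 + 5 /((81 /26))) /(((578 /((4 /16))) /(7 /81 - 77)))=-15721405 /166859352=-0.09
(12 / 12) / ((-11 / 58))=-58 / 11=-5.27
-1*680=-680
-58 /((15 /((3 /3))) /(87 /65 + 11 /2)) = -25781 /975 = -26.44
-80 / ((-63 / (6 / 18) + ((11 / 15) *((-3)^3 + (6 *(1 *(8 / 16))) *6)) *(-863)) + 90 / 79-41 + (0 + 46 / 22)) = -43450 / 2970367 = -0.01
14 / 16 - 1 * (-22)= 183 / 8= 22.88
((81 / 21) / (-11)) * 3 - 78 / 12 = -1163 / 154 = -7.55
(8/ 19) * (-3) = -24/ 19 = -1.26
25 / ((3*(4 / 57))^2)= 9025 / 16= 564.06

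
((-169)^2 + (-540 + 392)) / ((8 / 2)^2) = 28413 / 16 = 1775.81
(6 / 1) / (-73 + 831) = 3 / 379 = 0.01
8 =8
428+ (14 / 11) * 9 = 4834 / 11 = 439.45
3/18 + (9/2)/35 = 31/105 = 0.30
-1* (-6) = 6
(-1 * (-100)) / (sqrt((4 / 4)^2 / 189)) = 300 * sqrt(21) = 1374.77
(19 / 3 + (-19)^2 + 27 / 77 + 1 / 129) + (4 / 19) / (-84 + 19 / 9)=4649322478 / 12644709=367.69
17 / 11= 1.55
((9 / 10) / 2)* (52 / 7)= 117 / 35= 3.34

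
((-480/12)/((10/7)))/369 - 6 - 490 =-496.08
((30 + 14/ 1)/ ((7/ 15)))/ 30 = 22/ 7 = 3.14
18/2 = 9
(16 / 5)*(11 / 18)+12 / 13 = 2.88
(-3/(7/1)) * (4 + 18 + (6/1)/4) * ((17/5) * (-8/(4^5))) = 2397/8960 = 0.27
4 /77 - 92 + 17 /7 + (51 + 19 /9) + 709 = 466106 /693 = 672.59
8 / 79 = 0.10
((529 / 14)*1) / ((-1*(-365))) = 0.10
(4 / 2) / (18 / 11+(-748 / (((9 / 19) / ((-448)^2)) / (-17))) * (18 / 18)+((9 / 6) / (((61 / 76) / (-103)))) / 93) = 187209 / 504329493250436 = 0.00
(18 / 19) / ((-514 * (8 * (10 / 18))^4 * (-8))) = 59049 / 100003840000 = 0.00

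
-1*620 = -620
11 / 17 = 0.65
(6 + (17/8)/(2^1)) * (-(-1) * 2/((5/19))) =2147/40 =53.68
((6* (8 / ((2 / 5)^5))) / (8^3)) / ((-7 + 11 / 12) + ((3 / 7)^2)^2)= -67528125 / 44621056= -1.51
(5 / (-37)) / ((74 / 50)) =-125 / 1369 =-0.09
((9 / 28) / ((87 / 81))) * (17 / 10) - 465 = -3771669 / 8120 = -464.49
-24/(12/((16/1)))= -32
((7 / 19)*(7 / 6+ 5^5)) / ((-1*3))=-131299 / 342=-383.92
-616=-616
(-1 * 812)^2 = 659344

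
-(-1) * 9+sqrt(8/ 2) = 11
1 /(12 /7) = 7 /12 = 0.58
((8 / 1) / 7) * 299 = 2392 / 7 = 341.71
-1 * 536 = -536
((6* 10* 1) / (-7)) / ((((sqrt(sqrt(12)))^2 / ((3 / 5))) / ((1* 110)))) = -660* sqrt(3) / 7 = -163.31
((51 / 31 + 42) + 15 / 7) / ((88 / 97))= 120474 / 2387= 50.47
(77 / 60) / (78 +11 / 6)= 77 / 4790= 0.02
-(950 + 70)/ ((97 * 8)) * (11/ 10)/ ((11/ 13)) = -663/ 388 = -1.71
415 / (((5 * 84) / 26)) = 1079 / 42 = 25.69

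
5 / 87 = 0.06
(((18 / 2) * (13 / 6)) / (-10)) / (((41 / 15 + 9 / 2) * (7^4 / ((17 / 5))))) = -1989 / 5210170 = -0.00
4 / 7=0.57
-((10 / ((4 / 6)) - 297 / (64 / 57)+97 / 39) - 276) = 1305479 / 2496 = 523.03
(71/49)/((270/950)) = 6745/1323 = 5.10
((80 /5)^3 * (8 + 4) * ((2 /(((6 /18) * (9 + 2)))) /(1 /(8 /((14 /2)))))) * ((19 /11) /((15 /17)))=254017536 /4235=59980.53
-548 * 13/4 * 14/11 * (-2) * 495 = 2244060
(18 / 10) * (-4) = -36 / 5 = -7.20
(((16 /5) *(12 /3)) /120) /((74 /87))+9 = 8441 /925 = 9.13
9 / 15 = 3 / 5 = 0.60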